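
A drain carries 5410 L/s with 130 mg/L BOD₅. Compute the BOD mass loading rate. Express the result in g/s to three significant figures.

703 g/s

5410 L/s = 5.41 m³/s.
Mass flux = Q·C = 5.41 m³/s × 130 g/m³ = 703.3 g/s.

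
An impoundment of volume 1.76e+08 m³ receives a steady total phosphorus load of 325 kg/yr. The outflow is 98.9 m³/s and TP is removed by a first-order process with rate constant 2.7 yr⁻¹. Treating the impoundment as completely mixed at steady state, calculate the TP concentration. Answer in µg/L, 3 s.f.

Outflow Q = 98.9 m³/s × 3.156e+07 s/yr = 3.121e+09 m³/yr.
Steady-state CSTR mass balance: W = Q·C + k·V·C, so C = W/(Q + kV).
Q + kV = 3.121e+09 + 2.7·1.76e+08 = 3.596e+09 m³/yr.
C = 325/3.596e+09 = 9.037e-08 kg/m³ = 9.037e-05 mg/L = 0.09037 µg/L.

0.0904 µg/L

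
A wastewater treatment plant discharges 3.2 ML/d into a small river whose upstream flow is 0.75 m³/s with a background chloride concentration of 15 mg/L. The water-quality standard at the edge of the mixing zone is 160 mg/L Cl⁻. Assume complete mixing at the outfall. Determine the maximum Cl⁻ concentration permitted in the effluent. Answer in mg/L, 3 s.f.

3.2 ML/d = 0.03704 m³/s.
Mass balance: 160·0.787 = 0.03704·Cₑ + 0.75·15.
Cₑ = (125.9 − 11.25) / 0.03704 = 3096 mg/L.

3100 mg/L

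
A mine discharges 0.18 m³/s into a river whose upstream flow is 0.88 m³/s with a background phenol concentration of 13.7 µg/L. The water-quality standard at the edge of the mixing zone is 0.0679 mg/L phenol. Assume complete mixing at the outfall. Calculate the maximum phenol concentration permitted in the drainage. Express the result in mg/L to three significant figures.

13.7 µg/L = 0.0137 mg/L.
Mass balance: 0.0679·1.06 = 0.18·Cₑ + 0.88·0.0137.
Cₑ = (0.07197 − 0.01206) / 0.18 = 0.3329 mg/L.

0.333 mg/L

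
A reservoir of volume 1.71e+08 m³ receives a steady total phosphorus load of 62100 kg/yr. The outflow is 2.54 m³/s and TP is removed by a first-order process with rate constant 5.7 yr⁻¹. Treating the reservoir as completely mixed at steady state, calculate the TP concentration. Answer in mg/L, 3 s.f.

Outflow Q = 2.54 m³/s × 3.156e+07 s/yr = 8.016e+07 m³/yr.
Steady-state CSTR mass balance: W = Q·C + k·V·C, so C = W/(Q + kV).
Q + kV = 8.016e+07 + 5.7·1.71e+08 = 1.055e+09 m³/yr.
C = 62100/1.055e+09 = 5.887e-05 kg/m³ = 0.05887 mg/L.

0.0589 mg/L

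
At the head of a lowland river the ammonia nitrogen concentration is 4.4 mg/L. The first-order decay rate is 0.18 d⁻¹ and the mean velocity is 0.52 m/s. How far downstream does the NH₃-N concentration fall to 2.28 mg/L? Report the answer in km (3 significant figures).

From C = C₀·e^(−kt), t = ln(C₀/C)/k = ln(4.4/2.28)/0.18 = 0.6574/0.18 = 3.652 d.
Distance = v·t = 0.52 m/s × 3.156e+05 s = 1.641e+05 m = 164.1 km.

164 km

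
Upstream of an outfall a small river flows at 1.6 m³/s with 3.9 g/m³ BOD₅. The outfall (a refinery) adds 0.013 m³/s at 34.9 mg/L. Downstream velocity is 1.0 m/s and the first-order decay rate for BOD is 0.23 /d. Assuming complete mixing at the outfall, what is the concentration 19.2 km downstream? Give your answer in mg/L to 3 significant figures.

After complete mixing, C₀ = (0.013·34.9 + 1.6·3.9) / 1.613 = 4.15 mg/L.
Travel time t = 1.92e+04 m / 1.0 m/s = 1.92e+04 s = 0.2222 d.
C = 4.15·exp(−0.23·0.2222) = 4.15·0.9502 = 3.943 mg/L.

3.94 mg/L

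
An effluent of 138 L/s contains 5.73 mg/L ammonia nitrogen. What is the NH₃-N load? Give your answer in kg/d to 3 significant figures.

138 L/s = 0.138 m³/s.
Mass flux = Q·C = 0.138 m³/s × 5.73 g/m³ = 0.7907 g/s.
= 0.7907 g/s × 86.4 = 68.32 kg/d.

68.3 kg/d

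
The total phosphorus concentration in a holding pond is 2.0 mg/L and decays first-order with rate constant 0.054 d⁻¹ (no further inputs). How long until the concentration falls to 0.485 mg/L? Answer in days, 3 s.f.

t = ln(C₀/C)/k = ln(2.0/0.485)/0.054 = 1.417/0.054 = 26.24 d.

26.2 d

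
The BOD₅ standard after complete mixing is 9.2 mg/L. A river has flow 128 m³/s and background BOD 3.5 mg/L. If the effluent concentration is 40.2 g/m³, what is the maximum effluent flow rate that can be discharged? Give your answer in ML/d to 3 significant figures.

2030 ML/d

Mass balance at complete mixing: C_std·(Q_w + Q_r) = Q_w·C_e + Q_r·C_b.
Rearranging, Q_w = Q_r·(C_std − C_b)/(C_e − C_std) = 128·(9.2 − 3.5) / (40.2 − 9.2) = 23.54 m³/s.
= 2033 ML/d.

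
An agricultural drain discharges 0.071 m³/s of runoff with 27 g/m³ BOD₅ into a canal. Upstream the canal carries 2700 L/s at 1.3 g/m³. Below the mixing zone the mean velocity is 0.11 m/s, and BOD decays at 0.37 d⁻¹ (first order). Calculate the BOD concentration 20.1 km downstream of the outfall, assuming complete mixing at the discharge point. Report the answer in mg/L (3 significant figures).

0.896 mg/L

2700 L/s = 2.7 m³/s.
After complete mixing, C₀ = (0.071·27 + 2.7·1.3) / 2.771 = 1.958 mg/L.
Travel time t = 2.01e+04 m / 0.11 m/s = 1.827e+05 s = 2.115 d.
C = 1.958·exp(−0.37·2.115) = 1.958·0.4573 = 0.8955 mg/L.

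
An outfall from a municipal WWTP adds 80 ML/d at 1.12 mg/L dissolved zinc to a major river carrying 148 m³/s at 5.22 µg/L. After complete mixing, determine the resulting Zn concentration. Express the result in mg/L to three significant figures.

0.0122 mg/L

80 ML/d = 0.9259 m³/s.
5.22 µg/L = 0.00522 mg/L.
Conservation of mass across the mixing zone: C = (0.9259·1.12 + 148·0.00522) / (0.9259 + 148) = 1.81/148.9 = 0.01215 mg/L.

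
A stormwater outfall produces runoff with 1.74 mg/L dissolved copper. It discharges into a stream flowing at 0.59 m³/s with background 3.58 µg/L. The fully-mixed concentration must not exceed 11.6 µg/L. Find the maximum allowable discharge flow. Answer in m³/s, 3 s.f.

0.00274 m³/s

3.58 µg/L = 0.00358 mg/L.
11.6 µg/L = 0.0116 mg/L.
Mass balance at complete mixing: C_std·(Q_w + Q_r) = Q_w·C_e + Q_r·C_b.
Rearranging, Q_w = Q_r·(C_std − C_b)/(C_e − C_std) = 0.59·(0.0116 − 0.00358) / (1.74 − 0.0116) = 0.002738 m³/s.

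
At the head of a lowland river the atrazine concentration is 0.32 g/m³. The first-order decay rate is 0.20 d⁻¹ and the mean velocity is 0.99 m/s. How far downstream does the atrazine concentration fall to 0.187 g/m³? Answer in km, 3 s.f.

From C = C₀·e^(−kt), t = ln(C₀/C)/k = ln(0.32/0.187)/0.20 = 0.5372/0.20 = 2.686 d.
Distance = v·t = 0.99 m/s × 2.321e+05 s = 2.298e+05 m = 229.8 km.

230 km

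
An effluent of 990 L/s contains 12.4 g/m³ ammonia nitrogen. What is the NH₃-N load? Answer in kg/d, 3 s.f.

990 L/s = 0.99 m³/s.
Mass flux = Q·C = 0.99 m³/s × 12.4 g/m³ = 12.28 g/s.
= 12.28 g/s × 86.4 = 1061 kg/d.

1060 kg/d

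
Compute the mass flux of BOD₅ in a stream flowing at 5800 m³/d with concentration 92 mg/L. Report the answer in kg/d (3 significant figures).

5800 m³/d = 0.06713 m³/s.
Mass flux = Q·C = 0.06713 m³/s × 92 g/m³ = 6.176 g/s.
= 6.176 g/s × 86.4 = 533.6 kg/d.

534 kg/d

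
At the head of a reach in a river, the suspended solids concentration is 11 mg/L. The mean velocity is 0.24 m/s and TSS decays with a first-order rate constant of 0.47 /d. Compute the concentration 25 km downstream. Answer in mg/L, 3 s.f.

Travel time t = 25 km / 0.24 m/s = 2.5e+04/0.24 = 1.042e+05 s = 1.206 d.
First-order decay: C = 11·exp(−0.47·1.206) = 11·0.5674 = 6.242 mg/L.

6.24 mg/L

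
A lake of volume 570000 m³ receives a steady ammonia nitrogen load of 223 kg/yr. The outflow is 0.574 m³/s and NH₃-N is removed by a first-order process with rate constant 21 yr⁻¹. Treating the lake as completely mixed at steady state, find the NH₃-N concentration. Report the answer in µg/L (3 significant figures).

Outflow Q = 0.574 m³/s × 3.156e+07 s/yr = 1.811e+07 m³/yr.
Steady-state CSTR mass balance: W = Q·C + k·V·C, so C = W/(Q + kV).
Q + kV = 1.811e+07 + 21·570000 = 3.008e+07 m³/yr.
C = 223/3.008e+07 = 7.413e-06 kg/m³ = 0.007413 mg/L = 7.413 µg/L.

7.41 µg/L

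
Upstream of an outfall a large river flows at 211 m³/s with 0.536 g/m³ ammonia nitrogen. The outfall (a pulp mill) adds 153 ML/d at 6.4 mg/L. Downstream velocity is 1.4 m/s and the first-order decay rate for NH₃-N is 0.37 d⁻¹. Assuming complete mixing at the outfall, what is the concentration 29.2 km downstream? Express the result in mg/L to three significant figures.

0.535 mg/L

153 ML/d = 1.771 m³/s.
After complete mixing, C₀ = (1.771·6.4 + 211·0.536) / 212.8 = 0.5848 mg/L.
Travel time t = 2.92e+04 m / 1.4 m/s = 2.086e+04 s = 0.2414 d.
C = 0.5848·exp(−0.37·0.2414) = 0.5848·0.9146 = 0.5348 mg/L.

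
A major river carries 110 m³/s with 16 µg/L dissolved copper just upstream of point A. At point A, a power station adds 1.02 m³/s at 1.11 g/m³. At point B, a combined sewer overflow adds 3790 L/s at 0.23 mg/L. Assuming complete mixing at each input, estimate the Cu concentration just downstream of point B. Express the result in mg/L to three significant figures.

0.0328 mg/L

16 µg/L = 0.016 mg/L.
After input A: C = (110·0.016 + 1.02·1.11) / 111 = 0.02605 mg/L.
3790 L/s = 3.79 m³/s.
After input B: C = (111·0.02605 + 3.79·0.23) / 114.8 = 0.03278 mg/L.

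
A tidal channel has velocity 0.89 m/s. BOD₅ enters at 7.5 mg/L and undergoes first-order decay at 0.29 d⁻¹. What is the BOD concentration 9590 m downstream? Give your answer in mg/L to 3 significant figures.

7.23 mg/L

Travel time t = 9590 m / 0.89 m/s = 9590/0.89 = 1.078e+04 s = 0.1247 d.
First-order decay: C = 7.5·exp(−0.29·0.1247) = 7.5·0.9645 = 7.234 mg/L.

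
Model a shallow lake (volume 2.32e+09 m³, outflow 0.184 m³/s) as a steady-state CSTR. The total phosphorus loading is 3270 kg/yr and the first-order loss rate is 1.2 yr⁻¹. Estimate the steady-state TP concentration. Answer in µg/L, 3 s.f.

Outflow Q = 0.184 m³/s × 3.156e+07 s/yr = 5.807e+06 m³/yr.
Steady-state CSTR mass balance: W = Q·C + k·V·C, so C = W/(Q + kV).
Q + kV = 5.807e+06 + 1.2·2.32e+09 = 2.79e+09 m³/yr.
C = 3270/2.79e+09 = 1.172e-06 kg/m³ = 0.001172 mg/L = 1.172 µg/L.

1.17 µg/L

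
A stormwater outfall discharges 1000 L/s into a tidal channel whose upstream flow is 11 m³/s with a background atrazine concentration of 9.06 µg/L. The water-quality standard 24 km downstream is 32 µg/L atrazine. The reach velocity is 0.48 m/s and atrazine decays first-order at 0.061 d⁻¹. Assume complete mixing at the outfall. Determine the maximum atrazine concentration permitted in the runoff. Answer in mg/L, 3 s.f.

1000 L/s = 1 m³/s.
9.06 µg/L = 0.00906 mg/L.
32 µg/L = 0.032 mg/L.
Travel time to the compliance point: t = 2.4e+04/0.48 = 5e+04 s = 0.5787 d; decay factor exp(−0.061·0.5787) = 0.9653.
So the concentration just after mixing may be at most 0.032/0.9653 = 0.03315 mg/L.
Mass balance: 0.03315·12 = 1·Cₑ + 11·0.00906.
Cₑ = (0.3978 − 0.09966) / 1 = 0.2981 mg/L.

0.298 mg/L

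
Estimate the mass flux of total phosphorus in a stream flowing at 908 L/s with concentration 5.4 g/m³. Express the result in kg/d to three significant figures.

908 L/s = 0.908 m³/s.
Mass flux = Q·C = 0.908 m³/s × 5.4 g/m³ = 4.903 g/s.
= 4.903 g/s × 86.4 = 423.6 kg/d.

424 kg/d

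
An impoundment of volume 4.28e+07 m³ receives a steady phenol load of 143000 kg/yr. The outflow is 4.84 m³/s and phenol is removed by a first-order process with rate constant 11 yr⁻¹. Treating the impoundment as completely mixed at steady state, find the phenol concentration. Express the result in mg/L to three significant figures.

Outflow Q = 4.84 m³/s × 3.156e+07 s/yr = 1.527e+08 m³/yr.
Steady-state CSTR mass balance: W = Q·C + k·V·C, so C = W/(Q + kV).
Q + kV = 1.527e+08 + 11·4.28e+07 = 6.235e+08 m³/yr.
C = 143000/6.235e+08 = 0.0002293 kg/m³ = 0.2293 mg/L.

0.229 mg/L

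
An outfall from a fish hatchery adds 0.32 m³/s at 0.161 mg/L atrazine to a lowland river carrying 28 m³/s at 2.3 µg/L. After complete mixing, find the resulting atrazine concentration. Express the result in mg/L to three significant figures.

2.3 µg/L = 0.0023 mg/L.
Flow-weighted mixing gives C = (0.32·0.161 + 28·0.0023) / (0.32 + 28) = 0.1159/28.32 = 0.004093 mg/L.

0.00409 mg/L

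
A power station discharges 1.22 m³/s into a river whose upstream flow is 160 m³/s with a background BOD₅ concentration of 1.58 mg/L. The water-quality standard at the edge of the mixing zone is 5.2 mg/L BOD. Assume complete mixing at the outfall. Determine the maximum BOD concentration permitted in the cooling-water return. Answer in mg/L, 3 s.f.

Mass balance: 5.2·161.2 = 1.22·Cₑ + 160·1.58.
Cₑ = (838.3 − 252.8) / 1.22 = 480 mg/L.

480 mg/L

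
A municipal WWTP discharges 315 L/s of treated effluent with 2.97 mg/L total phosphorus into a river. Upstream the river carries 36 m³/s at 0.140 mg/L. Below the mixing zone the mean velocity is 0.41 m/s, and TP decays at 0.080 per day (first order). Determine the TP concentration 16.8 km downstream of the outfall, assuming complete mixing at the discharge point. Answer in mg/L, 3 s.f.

315 L/s = 0.315 m³/s.
After complete mixing, C₀ = (0.315·2.97 + 36·0.14) / 36.31 = 0.1645 mg/L.
Travel time t = 1.68e+04 m / 0.41 m/s = 4.098e+04 s = 0.4743 d.
C = 0.1645·exp(−0.080·0.4743) = 0.1645·0.9628 = 0.1584 mg/L.

0.158 mg/L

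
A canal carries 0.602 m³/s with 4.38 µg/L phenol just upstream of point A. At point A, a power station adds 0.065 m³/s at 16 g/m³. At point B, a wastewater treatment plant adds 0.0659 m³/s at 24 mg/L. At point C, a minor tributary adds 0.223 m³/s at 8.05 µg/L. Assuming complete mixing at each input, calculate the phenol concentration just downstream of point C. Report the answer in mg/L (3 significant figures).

2.75 mg/L

4.38 µg/L = 0.00438 mg/L.
After input A: C = (0.602·0.00438 + 0.065·16) / 0.667 = 1.563 mg/L.
After input B: C = (0.667·1.563 + 0.0659·24) / 0.7329 = 3.581 mg/L.
8.05 µg/L = 0.00805 mg/L.
After input C: C = (0.7329·3.581 + 0.223·0.00805) / 0.9559 = 2.747 mg/L.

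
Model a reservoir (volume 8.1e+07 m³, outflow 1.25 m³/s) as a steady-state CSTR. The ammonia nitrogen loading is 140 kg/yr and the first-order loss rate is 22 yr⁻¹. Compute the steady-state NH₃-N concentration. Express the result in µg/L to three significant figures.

0.0769 µg/L

Outflow Q = 1.25 m³/s × 3.156e+07 s/yr = 3.945e+07 m³/yr.
Steady-state CSTR mass balance: W = Q·C + k·V·C, so C = W/(Q + kV).
Q + kV = 3.945e+07 + 22·8.1e+07 = 1.821e+09 m³/yr.
C = 140/1.821e+09 = 7.686e-08 kg/m³ = 7.686e-05 mg/L = 0.07686 µg/L.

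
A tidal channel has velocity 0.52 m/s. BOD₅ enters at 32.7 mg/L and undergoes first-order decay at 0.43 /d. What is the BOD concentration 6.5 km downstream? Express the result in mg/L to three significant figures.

30.7 mg/L

Travel time t = 6.5 km / 0.52 m/s = 6500/0.52 = 1.25e+04 s = 0.1447 d.
First-order decay: C = 32.7·exp(−0.43·0.1447) = 32.7·0.9397 = 30.73 mg/L.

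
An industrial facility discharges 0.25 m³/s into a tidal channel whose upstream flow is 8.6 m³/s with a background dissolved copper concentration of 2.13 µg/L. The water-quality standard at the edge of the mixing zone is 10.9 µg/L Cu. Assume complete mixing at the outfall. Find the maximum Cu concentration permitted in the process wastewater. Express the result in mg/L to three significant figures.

2.13 µg/L = 0.00213 mg/L.
10.9 µg/L = 0.0109 mg/L.
Mass balance: 0.0109·8.85 = 0.25·Cₑ + 8.6·0.00213.
Cₑ = (0.09646 − 0.01832) / 0.25 = 0.3126 mg/L.

0.313 mg/L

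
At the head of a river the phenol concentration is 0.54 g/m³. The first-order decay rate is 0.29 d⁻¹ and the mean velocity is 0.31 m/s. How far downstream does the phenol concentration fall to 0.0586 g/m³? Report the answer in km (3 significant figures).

205 km

From C = C₀·e^(−kt), t = ln(C₀/C)/k = ln(0.54/0.0586)/0.29 = 2.221/0.29 = 7.658 d.
Distance = v·t = 0.31 m/s × 6.617e+05 s = 2.051e+05 m = 205.1 km.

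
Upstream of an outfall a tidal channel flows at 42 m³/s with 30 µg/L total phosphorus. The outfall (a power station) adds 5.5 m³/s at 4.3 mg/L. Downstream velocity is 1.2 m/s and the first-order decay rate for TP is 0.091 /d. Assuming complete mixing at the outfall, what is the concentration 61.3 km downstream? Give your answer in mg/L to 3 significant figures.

0.497 mg/L

30 µg/L = 0.03 mg/L.
After complete mixing, C₀ = (5.5·4.3 + 42·0.03) / 47.5 = 0.5244 mg/L.
Travel time t = 6.13e+04 m / 1.2 m/s = 5.108e+04 s = 0.5912 d.
C = 0.5244·exp(−0.091·0.5912) = 0.5244·0.9476 = 0.497 mg/L.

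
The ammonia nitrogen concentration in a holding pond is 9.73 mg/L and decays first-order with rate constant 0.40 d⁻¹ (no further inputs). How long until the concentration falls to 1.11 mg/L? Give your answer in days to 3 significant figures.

t = ln(C₀/C)/k = ln(9.73/1.11)/0.40 = 2.171/0.40 = 5.427 d.

5.43 d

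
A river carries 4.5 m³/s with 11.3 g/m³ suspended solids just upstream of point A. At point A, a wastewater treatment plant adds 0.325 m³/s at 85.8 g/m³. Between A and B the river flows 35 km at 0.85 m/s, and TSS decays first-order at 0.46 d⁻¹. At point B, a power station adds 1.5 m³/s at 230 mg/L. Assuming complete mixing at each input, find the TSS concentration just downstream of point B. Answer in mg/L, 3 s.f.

64.5 mg/L

After input A: C = (4.5·11.3 + 0.325·85.8) / 4.825 = 16.32 mg/L.
Over the 35 km reach to input B (t = 4.118e+04 s = 0.4766 d), decay gives C = 16.32·exp(−0.46·0.4766) = 13.11 mg/L.
After input B: C = (4.825·13.11 + 1.5·230) / 6.325 = 64.54 mg/L.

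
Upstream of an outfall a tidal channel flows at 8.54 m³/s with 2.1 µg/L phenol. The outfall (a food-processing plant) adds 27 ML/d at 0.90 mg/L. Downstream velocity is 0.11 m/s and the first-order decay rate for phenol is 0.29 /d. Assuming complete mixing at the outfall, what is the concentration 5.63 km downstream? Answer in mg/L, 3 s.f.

27 ML/d = 0.3125 m³/s.
2.1 µg/L = 0.0021 mg/L.
After complete mixing, C₀ = (0.3125·0.9 + 8.54·0.0021) / 8.852 = 0.0338 mg/L.
Travel time t = 5630 m / 0.11 m/s = 5.118e+04 s = 0.5924 d.
C = 0.0338·exp(−0.29·0.5924) = 0.0338·0.8422 = 0.02846 mg/L.

0.0285 mg/L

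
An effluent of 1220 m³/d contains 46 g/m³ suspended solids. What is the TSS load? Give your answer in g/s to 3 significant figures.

0.650 g/s

1220 m³/d = 0.01412 m³/s.
Mass flux = Q·C = 0.01412 m³/s × 46 g/m³ = 0.6495 g/s.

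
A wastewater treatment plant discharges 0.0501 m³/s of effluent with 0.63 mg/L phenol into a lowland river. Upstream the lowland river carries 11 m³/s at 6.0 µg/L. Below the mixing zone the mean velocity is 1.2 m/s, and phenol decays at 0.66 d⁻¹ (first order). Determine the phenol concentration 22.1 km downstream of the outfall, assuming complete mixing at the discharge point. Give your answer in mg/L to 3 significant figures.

0.00767 mg/L

6.0 µg/L = 0.006 mg/L.
After complete mixing, C₀ = (0.0501·0.63 + 11·0.006) / 11.05 = 0.008829 mg/L.
Travel time t = 2.21e+04 m / 1.2 m/s = 1.842e+04 s = 0.2132 d.
C = 0.008829·exp(−0.66·0.2132) = 0.008829·0.8688 = 0.00767 mg/L.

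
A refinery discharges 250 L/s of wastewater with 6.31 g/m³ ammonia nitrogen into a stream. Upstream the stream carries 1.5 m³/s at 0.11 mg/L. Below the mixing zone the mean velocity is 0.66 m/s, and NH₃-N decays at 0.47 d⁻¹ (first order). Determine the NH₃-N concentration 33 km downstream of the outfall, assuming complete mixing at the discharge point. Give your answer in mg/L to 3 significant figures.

250 L/s = 0.25 m³/s.
After complete mixing, C₀ = (0.25·6.31 + 1.5·0.11) / 1.75 = 0.9957 mg/L.
Travel time t = 3.3e+04 m / 0.66 m/s = 5e+04 s = 0.5787 d.
C = 0.9957·exp(−0.47·0.5787) = 0.9957·0.7619 = 0.7586 mg/L.

0.759 mg/L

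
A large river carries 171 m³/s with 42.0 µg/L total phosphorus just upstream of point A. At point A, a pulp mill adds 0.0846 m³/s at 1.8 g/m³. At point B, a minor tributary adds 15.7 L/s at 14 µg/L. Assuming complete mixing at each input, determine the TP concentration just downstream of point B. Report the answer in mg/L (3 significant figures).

0.0429 mg/L

42.0 µg/L = 0.042 mg/L.
After input A: C = (171·0.042 + 0.0846·1.8) / 171.1 = 0.04287 mg/L.
15.7 L/s = 0.0157 m³/s.
14 µg/L = 0.014 mg/L.
After input B: C = (171.1·0.04287 + 0.0157·0.014) / 171.1 = 0.04287 mg/L.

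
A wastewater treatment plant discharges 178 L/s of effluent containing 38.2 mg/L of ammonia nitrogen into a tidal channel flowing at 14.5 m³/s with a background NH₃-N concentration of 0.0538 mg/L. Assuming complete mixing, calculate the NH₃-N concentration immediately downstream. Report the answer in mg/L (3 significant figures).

0.516 mg/L

178 L/s = 0.178 m³/s.
By mass balance at complete mixing, C = (0.178·38.2 + 14.5·0.0538) / (0.178 + 14.5) = 7.58/14.68 = 0.5164 mg/L.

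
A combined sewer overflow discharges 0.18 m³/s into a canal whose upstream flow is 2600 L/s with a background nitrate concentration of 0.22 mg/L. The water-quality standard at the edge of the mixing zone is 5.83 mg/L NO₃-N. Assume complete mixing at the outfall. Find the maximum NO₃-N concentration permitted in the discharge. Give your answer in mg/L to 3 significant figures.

86.9 mg/L

2600 L/s = 2.6 m³/s.
Mass balance: 5.83·2.78 = 0.18·Cₑ + 2.6·0.22.
Cₑ = (16.21 − 0.572) / 0.18 = 86.86 mg/L.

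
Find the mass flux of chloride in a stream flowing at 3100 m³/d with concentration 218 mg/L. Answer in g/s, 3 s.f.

7.82 g/s

3100 m³/d = 0.03588 m³/s.
Mass flux = Q·C = 0.03588 m³/s × 218 g/m³ = 7.822 g/s.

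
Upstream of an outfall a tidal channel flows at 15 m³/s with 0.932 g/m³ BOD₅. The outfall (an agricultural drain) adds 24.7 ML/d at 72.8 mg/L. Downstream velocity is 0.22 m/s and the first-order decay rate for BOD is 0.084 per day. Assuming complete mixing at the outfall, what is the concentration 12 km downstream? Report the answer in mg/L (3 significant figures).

2.16 mg/L

24.7 ML/d = 0.2859 m³/s.
After complete mixing, C₀ = (0.2859·72.8 + 15·0.932) / 15.29 = 2.276 mg/L.
Travel time t = 1.2e+04 m / 0.22 m/s = 5.455e+04 s = 0.6313 d.
C = 2.276·exp(−0.084·0.6313) = 2.276·0.9484 = 2.159 mg/L.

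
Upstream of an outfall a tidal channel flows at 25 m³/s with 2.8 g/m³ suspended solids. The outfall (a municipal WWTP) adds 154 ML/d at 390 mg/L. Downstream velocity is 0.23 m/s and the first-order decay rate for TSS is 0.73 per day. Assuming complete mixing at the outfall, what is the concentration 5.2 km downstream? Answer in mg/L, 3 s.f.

154 ML/d = 1.782 m³/s.
After complete mixing, C₀ = (1.782·390 + 25·2.8) / 26.78 = 28.57 mg/L.
Travel time t = 5200 m / 0.23 m/s = 2.261e+04 s = 0.2617 d.
C = 28.57·exp(−0.73·0.2617) = 28.57·0.8261 = 23.6 mg/L.

23.6 mg/L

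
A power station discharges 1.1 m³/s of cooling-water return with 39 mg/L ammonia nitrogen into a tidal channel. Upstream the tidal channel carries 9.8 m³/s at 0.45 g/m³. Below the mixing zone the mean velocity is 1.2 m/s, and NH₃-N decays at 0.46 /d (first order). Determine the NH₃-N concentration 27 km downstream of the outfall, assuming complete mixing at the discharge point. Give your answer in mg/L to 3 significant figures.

3.85 mg/L

After complete mixing, C₀ = (1.1·39 + 9.8·0.45) / 10.9 = 4.34 mg/L.
Travel time t = 2.7e+04 m / 1.2 m/s = 2.25e+04 s = 0.2604 d.
C = 4.34·exp(−0.46·0.2604) = 4.34·0.8871 = 3.85 mg/L.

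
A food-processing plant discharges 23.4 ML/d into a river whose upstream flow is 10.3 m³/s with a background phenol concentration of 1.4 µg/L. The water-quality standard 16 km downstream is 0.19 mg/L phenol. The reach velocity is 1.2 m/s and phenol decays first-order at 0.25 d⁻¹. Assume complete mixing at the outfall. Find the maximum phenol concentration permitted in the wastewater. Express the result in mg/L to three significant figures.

7.65 mg/L

23.4 ML/d = 0.2708 m³/s.
1.4 µg/L = 0.0014 mg/L.
Travel time to the compliance point: t = 1.6e+04/1.2 = 1.333e+04 s = 0.1543 d; decay factor exp(−0.25·0.1543) = 0.9622.
So the concentration just after mixing may be at most 0.19/0.9622 = 0.1975 mg/L.
Mass balance: 0.1975·10.57 = 0.2708·Cₑ + 10.3·0.0014.
Cₑ = (2.087 − 0.01442) / 0.2708 = 7.654 mg/L.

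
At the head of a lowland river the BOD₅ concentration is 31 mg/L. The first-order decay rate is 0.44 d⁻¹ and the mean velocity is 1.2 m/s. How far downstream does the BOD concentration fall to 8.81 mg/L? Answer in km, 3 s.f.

From C = C₀·e^(−kt), t = ln(C₀/C)/k = ln(31/8.81)/0.44 = 1.258/0.44 = 2.859 d.
Distance = v·t = 1.2 m/s × 2.47e+05 s = 2.965e+05 m = 296.5 km.

296 km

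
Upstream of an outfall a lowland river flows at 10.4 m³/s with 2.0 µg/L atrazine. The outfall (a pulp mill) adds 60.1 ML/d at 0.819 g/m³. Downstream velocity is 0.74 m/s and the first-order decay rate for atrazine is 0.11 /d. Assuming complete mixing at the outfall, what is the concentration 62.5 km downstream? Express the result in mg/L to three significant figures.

0.0478 mg/L

60.1 ML/d = 0.6956 m³/s.
2.0 µg/L = 0.002 mg/L.
After complete mixing, C₀ = (0.6956·0.819 + 10.4·0.002) / 11.1 = 0.05322 mg/L.
Travel time t = 6.25e+04 m / 0.74 m/s = 8.446e+04 s = 0.9775 d.
C = 0.05322·exp(−0.11·0.9775) = 0.05322·0.8981 = 0.04779 mg/L.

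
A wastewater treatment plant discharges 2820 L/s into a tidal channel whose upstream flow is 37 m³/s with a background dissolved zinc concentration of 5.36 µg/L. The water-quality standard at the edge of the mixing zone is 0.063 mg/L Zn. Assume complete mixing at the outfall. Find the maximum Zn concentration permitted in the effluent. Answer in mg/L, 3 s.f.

2820 L/s = 2.82 m³/s.
5.36 µg/L = 0.00536 mg/L.
Mass balance: 0.063·39.82 = 2.82·Cₑ + 37·0.00536.
Cₑ = (2.509 − 0.1983) / 2.82 = 0.8193 mg/L.

0.819 mg/L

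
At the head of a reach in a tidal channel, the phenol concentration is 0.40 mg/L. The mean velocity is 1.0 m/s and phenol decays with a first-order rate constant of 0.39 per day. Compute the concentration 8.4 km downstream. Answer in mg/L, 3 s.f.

0.385 mg/L

Travel time t = 8.4 km / 1.0 m/s = 8400/1.0 = 8400 s = 0.09722 d.
First-order decay: C = 0.40·exp(−0.39·0.09722) = 0.40·0.9628 = 0.3851 mg/L.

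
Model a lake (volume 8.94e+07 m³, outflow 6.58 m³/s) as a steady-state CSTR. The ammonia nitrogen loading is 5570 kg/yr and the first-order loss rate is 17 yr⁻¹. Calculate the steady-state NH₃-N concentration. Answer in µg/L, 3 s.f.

Outflow Q = 6.58 m³/s × 3.156e+07 s/yr = 2.076e+08 m³/yr.
Steady-state CSTR mass balance: W = Q·C + k·V·C, so C = W/(Q + kV).
Q + kV = 2.076e+08 + 17·8.94e+07 = 1.727e+09 m³/yr.
C = 5570/1.727e+09 = 3.224e-06 kg/m³ = 0.003224 mg/L = 3.224 µg/L.

3.22 µg/L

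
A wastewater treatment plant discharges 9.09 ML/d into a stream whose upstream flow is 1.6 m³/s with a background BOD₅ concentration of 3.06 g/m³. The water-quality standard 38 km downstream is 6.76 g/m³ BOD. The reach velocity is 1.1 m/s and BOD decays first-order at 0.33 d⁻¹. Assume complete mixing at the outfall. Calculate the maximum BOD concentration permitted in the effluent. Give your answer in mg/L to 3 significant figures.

78.5 mg/L

9.09 ML/d = 0.1052 m³/s.
Travel time to the compliance point: t = 3.8e+04/1.1 = 3.455e+04 s = 0.3998 d; decay factor exp(−0.33·0.3998) = 0.8764.
So the concentration just after mixing may be at most 6.76/0.8764 = 7.713 mg/L.
Mass balance: 7.713·1.705 = 0.1052·Cₑ + 1.6·3.06.
Cₑ = (13.15 − 4.896) / 0.1052 = 78.48 mg/L.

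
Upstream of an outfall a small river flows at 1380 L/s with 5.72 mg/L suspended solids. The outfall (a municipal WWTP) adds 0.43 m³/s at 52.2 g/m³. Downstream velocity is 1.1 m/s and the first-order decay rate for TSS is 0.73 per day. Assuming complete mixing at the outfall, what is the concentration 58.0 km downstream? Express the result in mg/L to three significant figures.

10.7 mg/L

1380 L/s = 1.38 m³/s.
After complete mixing, C₀ = (0.43·52.2 + 1.38·5.72) / 1.81 = 16.76 mg/L.
Travel time t = 5.8e+04 m / 1.1 m/s = 5.273e+04 s = 0.6103 d.
C = 16.76·exp(−0.73·0.6103) = 16.76·0.6405 = 10.74 mg/L.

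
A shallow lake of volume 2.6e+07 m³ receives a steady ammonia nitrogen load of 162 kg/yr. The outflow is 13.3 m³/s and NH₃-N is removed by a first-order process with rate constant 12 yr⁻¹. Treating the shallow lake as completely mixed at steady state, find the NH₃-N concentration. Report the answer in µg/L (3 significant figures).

Outflow Q = 13.3 m³/s × 3.156e+07 s/yr = 4.197e+08 m³/yr.
Steady-state CSTR mass balance: W = Q·C + k·V·C, so C = W/(Q + kV).
Q + kV = 4.197e+08 + 12·2.6e+07 = 7.317e+08 m³/yr.
C = 162/7.317e+08 = 2.214e-07 kg/m³ = 0.0002214 mg/L = 0.2214 µg/L.

0.221 µg/L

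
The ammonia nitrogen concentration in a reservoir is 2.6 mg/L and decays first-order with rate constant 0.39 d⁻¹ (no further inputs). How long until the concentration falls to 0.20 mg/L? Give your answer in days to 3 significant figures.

6.58 d

t = ln(C₀/C)/k = ln(2.6/0.20)/0.39 = 2.565/0.39 = 6.577 d.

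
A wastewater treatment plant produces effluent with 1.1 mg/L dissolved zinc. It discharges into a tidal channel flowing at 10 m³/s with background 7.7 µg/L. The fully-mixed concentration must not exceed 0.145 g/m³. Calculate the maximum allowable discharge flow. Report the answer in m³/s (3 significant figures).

7.7 µg/L = 0.0077 mg/L.
Mass balance at complete mixing: C_std·(Q_w + Q_r) = Q_w·C_e + Q_r·C_b.
Rearranging, Q_w = Q_r·(C_std − C_b)/(C_e − C_std) = 10·(0.145 − 0.0077) / (1.1 − 0.145) = 1.438 m³/s.

1.44 m³/s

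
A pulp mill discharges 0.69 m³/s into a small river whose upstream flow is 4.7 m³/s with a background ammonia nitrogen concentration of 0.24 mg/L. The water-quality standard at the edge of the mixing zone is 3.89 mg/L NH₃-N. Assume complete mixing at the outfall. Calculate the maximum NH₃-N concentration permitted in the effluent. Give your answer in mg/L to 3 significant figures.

Mass balance: 3.89·5.39 = 0.69·Cₑ + 4.7·0.24.
Cₑ = (20.97 − 1.128) / 0.69 = 28.75 mg/L.

28.8 mg/L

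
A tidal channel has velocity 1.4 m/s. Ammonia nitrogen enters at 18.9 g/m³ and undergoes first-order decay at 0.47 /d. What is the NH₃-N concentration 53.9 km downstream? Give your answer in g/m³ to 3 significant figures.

15.3 g/m³

Travel time t = 53.9 km / 1.4 m/s = 5.39e+04/1.4 = 3.85e+04 s = 0.4456 d.
First-order decay: C = 18.9·exp(−0.47·0.4456) = 18.9·0.811 = 15.33 g/m³.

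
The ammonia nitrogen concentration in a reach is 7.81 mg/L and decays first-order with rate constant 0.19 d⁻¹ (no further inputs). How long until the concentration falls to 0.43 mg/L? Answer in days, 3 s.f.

t = ln(C₀/C)/k = ln(7.81/0.43)/0.19 = 2.899/0.19 = 15.26 d.

15.3 d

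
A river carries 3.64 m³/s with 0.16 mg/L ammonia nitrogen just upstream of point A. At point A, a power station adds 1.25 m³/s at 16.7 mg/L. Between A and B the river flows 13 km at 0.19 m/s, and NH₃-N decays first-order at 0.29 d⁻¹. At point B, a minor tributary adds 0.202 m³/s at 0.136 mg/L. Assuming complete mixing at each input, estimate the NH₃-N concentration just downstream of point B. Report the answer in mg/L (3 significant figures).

After input A: C = (3.64·0.16 + 1.25·16.7) / 4.89 = 4.388 mg/L.
Over the 13 km reach to input B (t = 6.842e+04 s = 0.7919 d), decay gives C = 4.388·exp(−0.29·0.7919) = 3.488 mg/L.
After input B: C = (4.89·3.488 + 0.202·0.136) / 5.092 = 3.355 mg/L.

3.35 mg/L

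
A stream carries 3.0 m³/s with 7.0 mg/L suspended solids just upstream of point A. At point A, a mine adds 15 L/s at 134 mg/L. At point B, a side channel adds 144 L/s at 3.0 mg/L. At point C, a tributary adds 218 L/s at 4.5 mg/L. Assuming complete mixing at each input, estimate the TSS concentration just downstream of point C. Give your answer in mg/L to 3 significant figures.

15 L/s = 0.015 m³/s.
After input A: C = (3·7 + 0.015·134) / 3.015 = 7.632 mg/L.
144 L/s = 0.144 m³/s.
After input B: C = (3.015·7.632 + 0.144·3) / 3.159 = 7.421 mg/L.
218 L/s = 0.218 m³/s.
After input C: C = (3.159·7.421 + 0.218·4.5) / 3.377 = 7.232 mg/L.

7.23 mg/L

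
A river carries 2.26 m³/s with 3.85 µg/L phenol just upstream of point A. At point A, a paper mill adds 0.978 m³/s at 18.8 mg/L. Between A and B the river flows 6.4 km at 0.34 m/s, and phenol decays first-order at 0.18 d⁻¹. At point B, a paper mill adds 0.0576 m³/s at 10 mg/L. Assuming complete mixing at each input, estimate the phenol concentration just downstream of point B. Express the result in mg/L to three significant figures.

3.85 µg/L = 0.00385 mg/L.
After input A: C = (2.26·0.00385 + 0.978·18.8) / 3.238 = 5.681 mg/L.
Over the 6.4 km reach to input B (t = 1.882e+04 s = 0.2179 d), decay gives C = 5.681·exp(−0.18·0.2179) = 5.463 mg/L.
After input B: C = (3.238·5.463 + 0.0576·10) / 3.296 = 5.542 mg/L.

5.54 mg/L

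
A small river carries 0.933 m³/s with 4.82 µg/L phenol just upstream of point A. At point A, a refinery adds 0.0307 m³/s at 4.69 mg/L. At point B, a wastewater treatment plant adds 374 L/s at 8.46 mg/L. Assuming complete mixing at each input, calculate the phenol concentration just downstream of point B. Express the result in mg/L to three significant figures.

4.82 µg/L = 0.00482 mg/L.
After input A: C = (0.933·0.00482 + 0.0307·4.69) / 0.9637 = 0.1541 mg/L.
374 L/s = 0.374 m³/s.
After input B: C = (0.9637·0.1541 + 0.374·8.46) / 1.338 = 2.476 mg/L.

2.48 mg/L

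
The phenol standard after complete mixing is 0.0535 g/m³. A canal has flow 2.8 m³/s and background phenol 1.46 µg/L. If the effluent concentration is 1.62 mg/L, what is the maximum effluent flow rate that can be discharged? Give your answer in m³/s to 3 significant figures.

1.46 µg/L = 0.00146 mg/L.
Mass balance at complete mixing: C_std·(Q_w + Q_r) = Q_w·C_e + Q_r·C_b.
Rearranging, Q_w = Q_r·(C_std − C_b)/(C_e − C_std) = 2.8·(0.0535 − 0.00146) / (1.62 − 0.0535) = 0.09302 m³/s.

0.0930 m³/s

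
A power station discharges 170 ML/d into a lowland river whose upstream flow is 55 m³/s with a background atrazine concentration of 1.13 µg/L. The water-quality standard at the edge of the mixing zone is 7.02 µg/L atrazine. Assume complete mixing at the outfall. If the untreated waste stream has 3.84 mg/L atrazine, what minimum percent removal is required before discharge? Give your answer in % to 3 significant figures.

170 ML/d = 1.968 m³/s.
1.13 µg/L = 0.00113 mg/L.
7.02 µg/L = 0.00702 mg/L.
Mass balance: 0.00702·56.97 = 1.968·Cₑ + 55·0.00113.
Cₑ = (0.3999 − 0.06215) / 1.968 = 0.1717 mg/L.
Required removal = 1 − 0.1717/3.84 = 95.53 %.

95.5 %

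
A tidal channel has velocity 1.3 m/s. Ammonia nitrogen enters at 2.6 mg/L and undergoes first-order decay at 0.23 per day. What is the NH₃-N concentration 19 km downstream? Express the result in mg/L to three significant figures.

2.50 mg/L

Travel time t = 19 km / 1.3 m/s = 1.9e+04/1.3 = 1.462e+04 s = 0.1692 d.
First-order decay: C = 2.6·exp(−0.23·0.1692) = 2.6·0.9618 = 2.501 mg/L.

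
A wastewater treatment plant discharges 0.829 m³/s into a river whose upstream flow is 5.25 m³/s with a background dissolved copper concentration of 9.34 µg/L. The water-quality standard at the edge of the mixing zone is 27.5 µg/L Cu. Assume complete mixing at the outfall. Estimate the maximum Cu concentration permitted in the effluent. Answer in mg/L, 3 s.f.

0.143 mg/L

9.34 µg/L = 0.00934 mg/L.
27.5 µg/L = 0.0275 mg/L.
Mass balance: 0.0275·6.079 = 0.829·Cₑ + 5.25·0.00934.
Cₑ = (0.1672 − 0.04903) / 0.829 = 0.1425 mg/L.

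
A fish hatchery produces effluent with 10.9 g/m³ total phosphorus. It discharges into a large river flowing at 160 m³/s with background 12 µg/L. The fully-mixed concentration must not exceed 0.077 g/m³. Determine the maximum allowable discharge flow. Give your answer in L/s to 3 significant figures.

961 L/s

12 µg/L = 0.012 mg/L.
Mass balance at complete mixing: C_std·(Q_w + Q_r) = Q_w·C_e + Q_r·C_b.
Rearranging, Q_w = Q_r·(C_std − C_b)/(C_e − C_std) = 160·(0.077 − 0.012) / (10.9 − 0.077) = 0.9609 m³/s.
= 960.9 L/s.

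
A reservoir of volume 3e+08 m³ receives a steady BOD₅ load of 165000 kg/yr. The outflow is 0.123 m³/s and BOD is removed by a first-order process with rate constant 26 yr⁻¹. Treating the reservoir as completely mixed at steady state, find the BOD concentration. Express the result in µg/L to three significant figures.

21.1 µg/L

Outflow Q = 0.123 m³/s × 3.156e+07 s/yr = 3.882e+06 m³/yr.
Steady-state CSTR mass balance: W = Q·C + k·V·C, so C = W/(Q + kV).
Q + kV = 3.882e+06 + 26·3e+08 = 7.804e+09 m³/yr.
C = 165000/7.804e+09 = 2.114e-05 kg/m³ = 0.02114 mg/L = 21.14 µg/L.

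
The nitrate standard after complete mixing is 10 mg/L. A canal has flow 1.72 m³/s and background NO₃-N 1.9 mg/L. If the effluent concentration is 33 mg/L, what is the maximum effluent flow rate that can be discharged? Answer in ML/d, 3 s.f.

Mass balance at complete mixing: C_std·(Q_w + Q_r) = Q_w·C_e + Q_r·C_b.
Rearranging, Q_w = Q_r·(C_std − C_b)/(C_e − C_std) = 1.72·(10 − 1.9) / (33 − 10) = 0.6057 m³/s.
= 52.34 ML/d.

52.3 ML/d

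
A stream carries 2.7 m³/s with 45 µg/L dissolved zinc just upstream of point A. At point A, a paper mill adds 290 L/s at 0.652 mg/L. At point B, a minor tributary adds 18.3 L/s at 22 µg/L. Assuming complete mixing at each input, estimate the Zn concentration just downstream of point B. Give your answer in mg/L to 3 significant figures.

0.103 mg/L

45 µg/L = 0.045 mg/L.
290 L/s = 0.29 m³/s.
After input A: C = (2.7·0.045 + 0.29·0.652) / 2.99 = 0.1039 mg/L.
18.3 L/s = 0.0183 m³/s.
22 µg/L = 0.022 mg/L.
After input B: C = (2.99·0.1039 + 0.0183·0.022) / 3.008 = 0.1034 mg/L.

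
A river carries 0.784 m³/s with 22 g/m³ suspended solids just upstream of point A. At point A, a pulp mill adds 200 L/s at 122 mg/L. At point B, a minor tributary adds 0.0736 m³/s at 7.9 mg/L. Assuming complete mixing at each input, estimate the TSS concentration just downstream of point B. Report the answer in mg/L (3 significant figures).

39.9 mg/L

200 L/s = 0.2 m³/s.
After input A: C = (0.784·22 + 0.2·122) / 0.984 = 42.33 mg/L.
After input B: C = (0.984·42.33 + 0.0736·7.9) / 1.058 = 39.93 mg/L.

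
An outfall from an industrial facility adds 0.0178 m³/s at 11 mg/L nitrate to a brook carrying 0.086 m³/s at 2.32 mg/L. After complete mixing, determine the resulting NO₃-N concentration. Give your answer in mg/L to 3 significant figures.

By mass balance at complete mixing, C = (0.0178·11 + 0.086·2.32) / (0.0178 + 0.086) = 0.3953/0.1038 = 3.808 mg/L.

3.81 mg/L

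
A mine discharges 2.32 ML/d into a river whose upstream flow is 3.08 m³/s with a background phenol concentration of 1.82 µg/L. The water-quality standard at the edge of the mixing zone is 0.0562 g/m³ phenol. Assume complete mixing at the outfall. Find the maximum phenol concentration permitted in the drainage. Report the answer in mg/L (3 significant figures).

2.32 ML/d = 0.02685 m³/s.
1.82 µg/L = 0.00182 mg/L.
Mass balance: 0.0562·3.107 = 0.02685·Cₑ + 3.08·0.00182.
Cₑ = (0.1746 − 0.005606) / 0.02685 = 6.294 mg/L.

6.29 mg/L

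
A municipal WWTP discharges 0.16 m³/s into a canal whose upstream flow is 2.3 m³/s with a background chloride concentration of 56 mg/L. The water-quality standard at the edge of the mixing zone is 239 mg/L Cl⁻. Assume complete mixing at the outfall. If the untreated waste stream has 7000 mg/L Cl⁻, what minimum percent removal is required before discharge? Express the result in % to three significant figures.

Mass balance: 239·2.46 = 0.16·Cₑ + 2.3·56.
Cₑ = (587.9 − 128.8) / 0.16 = 2870 mg/L.
Required removal = 1 − 2870/7000 = 59.01 %.

59.0 %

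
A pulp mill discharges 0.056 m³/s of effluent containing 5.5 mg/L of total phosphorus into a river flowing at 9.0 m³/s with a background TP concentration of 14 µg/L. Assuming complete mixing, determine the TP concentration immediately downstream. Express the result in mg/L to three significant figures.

0.0479 mg/L

14 µg/L = 0.014 mg/L.
By mass balance at complete mixing, C = (0.056·5.5 + 9·0.014) / (0.056 + 9) = 0.434/9.056 = 0.04792 mg/L.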